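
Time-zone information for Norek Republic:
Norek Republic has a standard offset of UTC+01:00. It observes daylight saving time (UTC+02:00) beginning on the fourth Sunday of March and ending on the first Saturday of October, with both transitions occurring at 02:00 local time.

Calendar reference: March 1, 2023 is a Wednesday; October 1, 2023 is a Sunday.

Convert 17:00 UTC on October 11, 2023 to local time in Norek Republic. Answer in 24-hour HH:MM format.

18:00

1 March 2023 is a Wednesday, so the first Sunday is March 5 and the fourth is March 26.
1 October 2023 is a Sunday, so the first Saturday is October 7.
At the standard offset (UTC+01:00), 17:00 UTC + 1h = 18:00 Norek Republic standard time.
The standard-time date in Norek Republic, October 11, 2023, does not fall between 26 March and 7 October, so daylight saving is not in effect and Norek Republic is at UTC+01:00.
17:00 UTC + 1h = 18:00 local.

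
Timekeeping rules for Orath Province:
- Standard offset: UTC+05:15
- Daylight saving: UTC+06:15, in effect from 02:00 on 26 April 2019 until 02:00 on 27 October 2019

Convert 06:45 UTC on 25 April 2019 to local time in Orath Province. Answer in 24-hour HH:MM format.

12:00

At the standard offset (UTC+05:15), 06:45 UTC + 5h15m = 12:00 Orath Province standard time.
Daylight saving runs 26 April – 27 October; the standard-time date in Orath Province, 25 April 2019, is outside that window, so Orath Province is on standard time at UTC+05:15.
06:45 UTC + 5h15m = 12:00 local.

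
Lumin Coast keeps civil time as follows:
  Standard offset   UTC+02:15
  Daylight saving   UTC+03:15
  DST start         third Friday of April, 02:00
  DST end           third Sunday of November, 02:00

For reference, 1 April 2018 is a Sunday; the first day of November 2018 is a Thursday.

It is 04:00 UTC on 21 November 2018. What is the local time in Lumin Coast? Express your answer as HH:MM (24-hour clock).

06:15

1 April 2018 is a Sunday, so the first Friday is April 6 and the third is April 20.
1 November 2018 is a Thursday, so the first Sunday is November 4 and the third is November 18.
At the standard offset (UTC+02:15), 04:00 UTC + 2h15m = 06:15 Lumin Coast standard time.
The standard-time date in Lumin Coast, 21 November 2018, is outside the daylight-saving period (20 April – 18 November), so Lumin Coast is on standard time, UTC+02:15.
04:00 UTC + 2h15m = 06:15 local.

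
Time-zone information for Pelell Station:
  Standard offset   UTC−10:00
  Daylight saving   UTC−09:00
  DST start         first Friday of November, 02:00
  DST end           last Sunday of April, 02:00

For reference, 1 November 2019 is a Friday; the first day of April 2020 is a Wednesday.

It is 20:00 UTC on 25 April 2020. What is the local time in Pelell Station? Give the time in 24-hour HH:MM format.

1 November 2019 is a Friday, so the first Friday is November 1.
1 April 2020 is a Wednesday, so Sundays fall on 5, 12, 19, 26; the last is April 26.
At the standard offset (UTC−10:00), 20:00 UTC − 10h = 10:00 Pelell Station standard time.
Daylight saving runs 1 November 2019 – 26 April 2020; the standard-time date in Pelell Station, 25 April 2020, is inside that window, so Pelell Station is at UTC−09:00.
20:00 UTC − 9h = 11:00 local.

11:00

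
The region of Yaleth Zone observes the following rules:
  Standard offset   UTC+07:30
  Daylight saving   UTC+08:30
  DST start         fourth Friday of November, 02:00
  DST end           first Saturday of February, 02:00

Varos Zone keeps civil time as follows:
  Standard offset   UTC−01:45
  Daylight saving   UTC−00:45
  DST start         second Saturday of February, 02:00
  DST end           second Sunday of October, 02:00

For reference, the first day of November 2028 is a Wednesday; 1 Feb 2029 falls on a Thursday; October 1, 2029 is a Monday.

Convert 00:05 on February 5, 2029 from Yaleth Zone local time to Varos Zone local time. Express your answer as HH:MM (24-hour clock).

1 November 2028 is a Wednesday, so the first Friday is November 3 and the fourth is November 24.
1 February 2029 is a Thursday, so the first Saturday is February 3.
February 5, 2029 is outside the daylight-saving period (24 November 2028 – 3 February 2029), so Yaleth Zone is on standard time, UTC+07:30.
00:05 Yaleth Zone − 7h30m = 16:35 UTC (rolling into the previous day, 4 February 2029).
1 February 2029 is a Thursday, so the first Saturday is February 3 and the second is February 10.
1 October 2029 is a Monday, so the first Sunday is October 7 and the second is October 14.
At the standard offset (UTC−01:45), 16:35 UTC − 1h45m = 14:50 Varos Zone standard time.
The standard-time date in Varos Zone, February 4, 2029, does not fall between 10 February and 14 October, so daylight saving is not in effect and Varos Zone is at UTC−01:45.
16:35 UTC − 1h45m = 14:50 Varos Zone.

14:50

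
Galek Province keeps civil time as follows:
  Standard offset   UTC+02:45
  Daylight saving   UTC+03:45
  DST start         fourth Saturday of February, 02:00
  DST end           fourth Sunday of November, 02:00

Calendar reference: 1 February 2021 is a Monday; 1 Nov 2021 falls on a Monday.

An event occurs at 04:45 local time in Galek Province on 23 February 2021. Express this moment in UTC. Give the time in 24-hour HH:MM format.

1 February 2021 is a Monday, so the first Saturday is February 6 and the fourth is February 27.
1 November 2021 is a Monday, so the first Sunday is November 7 and the fourth is November 28.
23 February 2021 does not fall between 27 February and 28 November, so daylight saving is not in effect and Galek Province is at UTC+02:45.
04:45 local − 2h45m = 02:00 UTC.

02:00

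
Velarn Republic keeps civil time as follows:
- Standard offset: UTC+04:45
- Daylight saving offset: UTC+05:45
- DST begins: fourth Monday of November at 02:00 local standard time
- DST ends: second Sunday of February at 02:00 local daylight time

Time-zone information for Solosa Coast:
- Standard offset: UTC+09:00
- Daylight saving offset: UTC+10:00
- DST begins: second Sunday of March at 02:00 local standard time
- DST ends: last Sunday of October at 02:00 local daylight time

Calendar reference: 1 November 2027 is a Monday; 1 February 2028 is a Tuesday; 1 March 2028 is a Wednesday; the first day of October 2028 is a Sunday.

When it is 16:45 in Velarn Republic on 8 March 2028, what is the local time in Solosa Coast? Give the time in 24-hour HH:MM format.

21:00

1 November 2027 is a Monday, so the first Monday is November 1 and the fourth is November 22.
1 February 2028 is a Tuesday, so the first Sunday is February 6 and the second is February 13.
8 March 2028 is outside the daylight-saving period (22 November 2027 – 13 February 2028), so Velarn Republic is on standard time, UTC+04:45.
16:45 Velarn Republic − 4h45m = 12:00 UTC.
1 March 2028 is a Wednesday, so the first Sunday is March 5 and the second is March 12.
1 October 2028 is a Sunday, so Sundays fall on 1, 8, 15, 22, 29; the last is October 29.
At the standard offset (UTC+09:00), 12:00 UTC + 9h = 21:00 Solosa Coast standard time.
The standard-time date in Solosa Coast, 8 March 2028, is outside the daylight-saving period (12 March – 29 October), so Solosa Coast is on standard time, UTC+09:00.
12:00 UTC + 9h = 21:00 Solosa Coast.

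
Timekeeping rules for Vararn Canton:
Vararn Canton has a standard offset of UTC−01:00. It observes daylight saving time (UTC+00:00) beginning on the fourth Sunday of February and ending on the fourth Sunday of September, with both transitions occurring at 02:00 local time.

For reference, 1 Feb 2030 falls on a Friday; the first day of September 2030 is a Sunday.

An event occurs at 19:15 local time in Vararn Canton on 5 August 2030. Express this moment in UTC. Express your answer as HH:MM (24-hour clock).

19:15

1 February 2030 is a Friday, so the first Sunday is February 3 and the fourth is February 24.
1 September 2030 is a Sunday, so the first Sunday is September 1 and the fourth is September 22.
5 August 2030 lies within the daylight-saving period (24 February – 22 September), so Vararn Canton is on daylight time, UTC+00:00.
19:15 local − 0h = 19:15 UTC.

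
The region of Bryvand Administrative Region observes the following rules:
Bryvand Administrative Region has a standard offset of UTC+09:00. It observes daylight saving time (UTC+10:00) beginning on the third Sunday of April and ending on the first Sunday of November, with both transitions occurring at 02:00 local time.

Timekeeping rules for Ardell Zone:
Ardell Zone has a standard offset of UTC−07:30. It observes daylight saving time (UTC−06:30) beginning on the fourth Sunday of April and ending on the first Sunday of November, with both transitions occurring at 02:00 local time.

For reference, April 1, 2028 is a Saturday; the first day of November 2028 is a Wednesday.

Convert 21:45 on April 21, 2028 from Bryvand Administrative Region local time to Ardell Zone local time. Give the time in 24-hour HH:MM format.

1 April 2028 is a Saturday, so the first Sunday is April 2 and the third is April 16.
1 November 2028 is a Wednesday, so the first Sunday is November 5.
Daylight saving runs 16 April – 5 November; April 21, 2028 is inside that window, so Bryvand Administrative Region is at UTC+10:00.
21:45 Bryvand Administrative Region − 10h = 11:45 UTC.
1 April 2028 is a Saturday, so the first Sunday is April 2 and the fourth is April 23.
1 November 2028 is a Wednesday, so the first Sunday is November 5.
At the standard offset (UTC−07:30), 11:45 UTC − 7h30m = 04:15 Ardell Zone standard time.
The standard-time date in Ardell Zone, April 21, 2028, does not fall between 23 April and 5 November, so daylight saving is not in effect and Ardell Zone is at UTC−07:30.
11:45 UTC − 7h30m = 04:15 Ardell Zone.

04:15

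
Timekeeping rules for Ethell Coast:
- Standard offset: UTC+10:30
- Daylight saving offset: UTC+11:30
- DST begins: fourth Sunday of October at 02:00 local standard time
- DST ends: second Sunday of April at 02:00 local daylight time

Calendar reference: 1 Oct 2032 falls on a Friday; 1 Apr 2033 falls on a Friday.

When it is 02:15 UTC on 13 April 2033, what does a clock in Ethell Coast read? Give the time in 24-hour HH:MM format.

1 October 2032 is a Friday, so the first Sunday is October 3 and the fourth is October 24.
1 April 2033 is a Friday, so the first Sunday is April 3 and the second is April 10.
At the standard offset (UTC+10:30), 02:15 UTC + 10h30m = 12:45 Ethell Coast standard time.
The standard-time date in Ethell Coast, 13 April 2033, does not fall between 24 October 2032 and 10 April 2033, so daylight saving is not in effect and Ethell Coast is at UTC+10:30.
02:15 UTC + 10h30m = 12:45 local.

12:45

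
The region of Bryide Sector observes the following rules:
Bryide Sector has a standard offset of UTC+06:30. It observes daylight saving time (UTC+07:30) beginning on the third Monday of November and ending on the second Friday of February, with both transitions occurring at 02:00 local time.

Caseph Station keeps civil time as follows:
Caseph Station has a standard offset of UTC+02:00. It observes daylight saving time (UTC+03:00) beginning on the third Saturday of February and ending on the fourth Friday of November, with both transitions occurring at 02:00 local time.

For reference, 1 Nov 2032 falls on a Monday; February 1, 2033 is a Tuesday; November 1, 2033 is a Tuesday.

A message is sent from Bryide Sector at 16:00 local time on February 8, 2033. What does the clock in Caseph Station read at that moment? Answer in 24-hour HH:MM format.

10:30

1 November 2032 is a Monday, so the first Monday is November 1 and the third is November 15.
1 February 2033 is a Tuesday, so the first Friday is February 4 and the second is February 11.
February 8, 2033 lies within the daylight-saving period (15 November 2032 – 11 February 2033), so Bryide Sector is on daylight time, UTC+07:30.
16:00 Bryide Sector − 7h30m = 08:30 UTC.
1 February 2033 is a Tuesday, so the first Saturday is February 5 and the third is February 19.
1 November 2033 is a Tuesday, so the first Friday is November 4 and the fourth is November 25.
At the standard offset (UTC+02:00), 08:30 UTC + 2h = 10:30 Caseph Station standard time.
Daylight saving runs 19 February – 25 November; the standard-time date in Caseph Station, February 8, 2033, is outside that window, so Caseph Station is on standard time at UTC+02:00.
08:30 UTC + 2h = 10:30 Caseph Station.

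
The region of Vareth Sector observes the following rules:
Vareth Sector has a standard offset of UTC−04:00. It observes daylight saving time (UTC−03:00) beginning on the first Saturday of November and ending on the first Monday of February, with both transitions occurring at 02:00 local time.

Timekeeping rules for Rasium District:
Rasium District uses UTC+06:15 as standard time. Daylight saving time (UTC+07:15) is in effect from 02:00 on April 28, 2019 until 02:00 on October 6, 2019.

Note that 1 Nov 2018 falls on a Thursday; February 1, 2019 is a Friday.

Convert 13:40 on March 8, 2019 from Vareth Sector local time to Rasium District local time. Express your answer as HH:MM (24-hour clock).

1 November 2018 is a Thursday, so the first Saturday is November 3.
1 February 2019 is a Friday, so the first Monday is February 4.
Daylight saving runs 3 November 2018 – 4 February 2019; March 8, 2019 is outside that window, so Vareth Sector is on standard time at UTC−04:00.
13:40 Vareth Sector + 4h = 17:40 UTC.
At the standard offset (UTC+06:15), 17:40 UTC + 6h15m = 23:55 Rasium District standard time.
Daylight saving runs 28 April – 6 October; the standard-time date in Rasium District, March 8, 2019, is outside that window, so Rasium District is on standard time at UTC+06:15.
17:40 UTC + 6h15m = 23:55 Rasium District.

23:55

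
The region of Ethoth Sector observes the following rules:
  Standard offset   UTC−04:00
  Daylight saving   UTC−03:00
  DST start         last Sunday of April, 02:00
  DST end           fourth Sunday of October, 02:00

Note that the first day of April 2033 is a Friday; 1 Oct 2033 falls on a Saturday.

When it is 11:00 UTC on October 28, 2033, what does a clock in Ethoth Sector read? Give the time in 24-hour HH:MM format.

1 April 2033 is a Friday, so Sundays fall on 3, 10, 17, 24; the last is April 24.
1 October 2033 is a Saturday, so the first Sunday is October 2 and the fourth is October 23.
At the standard offset (UTC−04:00), 11:00 UTC − 4h = 07:00 Ethoth Sector standard time.
The standard-time date in Ethoth Sector, October 28, 2033, does not fall between 24 April and 23 October, so daylight saving is not in effect and Ethoth Sector is at UTC−04:00.
11:00 UTC − 4h = 07:00 local.

07:00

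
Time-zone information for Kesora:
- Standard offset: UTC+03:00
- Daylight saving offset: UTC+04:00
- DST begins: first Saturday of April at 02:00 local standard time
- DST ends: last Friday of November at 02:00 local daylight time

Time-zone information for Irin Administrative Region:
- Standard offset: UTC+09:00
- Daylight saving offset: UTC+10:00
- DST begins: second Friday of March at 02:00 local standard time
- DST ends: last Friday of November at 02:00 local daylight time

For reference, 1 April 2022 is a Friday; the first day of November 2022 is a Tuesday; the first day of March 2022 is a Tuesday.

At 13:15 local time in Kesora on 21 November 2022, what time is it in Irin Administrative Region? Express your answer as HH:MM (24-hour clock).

19:15

1 April 2022 is a Friday, so the first Saturday is April 2.
1 November 2022 is a Tuesday, so Fridays fall on 4, 11, 18, 25; the last is November 25.
Daylight saving runs 2 April – 25 November; 21 November 2022 is inside that window, so Kesora is at UTC+04:00.
13:15 Kesora − 4h = 09:15 UTC.
1 March 2022 is a Tuesday, so the first Friday is March 4 and the second is March 11.
1 November 2022 is a Tuesday, so Fridays fall on 4, 11, 18, 25; the last is November 25.
At the standard offset (UTC+09:00), 09:15 UTC + 9h = 18:15 Irin Administrative Region standard time.
The standard-time date in Irin Administrative Region, 21 November 2022, lies within the daylight-saving period (11 March – 25 November), so Irin Administrative Region is on daylight time, UTC+10:00.
09:15 UTC + 10h = 19:15 Irin Administrative Region.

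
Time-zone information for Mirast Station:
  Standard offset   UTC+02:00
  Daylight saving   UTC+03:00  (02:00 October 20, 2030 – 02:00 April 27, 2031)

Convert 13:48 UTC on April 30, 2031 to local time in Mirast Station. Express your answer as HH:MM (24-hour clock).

At the standard offset (UTC+02:00), 13:48 UTC + 2h = 15:48 Mirast Station standard time.
The standard-time date in Mirast Station, April 30, 2031, does not fall between 20 October 2030 and 27 April 2031, so daylight saving is not in effect and Mirast Station is at UTC+02:00.
13:48 UTC + 2h = 15:48 local.

15:48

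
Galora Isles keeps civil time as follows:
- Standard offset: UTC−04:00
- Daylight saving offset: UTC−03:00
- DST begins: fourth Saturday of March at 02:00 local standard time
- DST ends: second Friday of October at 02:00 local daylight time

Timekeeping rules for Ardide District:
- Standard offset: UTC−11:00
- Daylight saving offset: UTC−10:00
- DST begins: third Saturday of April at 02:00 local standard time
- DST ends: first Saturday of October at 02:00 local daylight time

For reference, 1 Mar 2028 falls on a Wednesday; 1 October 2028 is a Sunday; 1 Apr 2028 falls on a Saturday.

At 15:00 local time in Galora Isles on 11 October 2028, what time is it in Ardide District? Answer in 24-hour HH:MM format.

07:00

1 March 2028 is a Wednesday, so the first Saturday is March 4 and the fourth is March 25.
1 October 2028 is a Sunday, so the first Friday is October 6 and the second is October 13.
11 October 2028 lies within the daylight-saving period (25 March – 13 October), so Galora Isles is on daylight time, UTC−03:00.
15:00 Galora Isles + 3h = 18:00 UTC.
1 April 2028 is a Saturday, so the first Saturday is April 1 and the third is April 15.
1 October 2028 is a Sunday, so the first Saturday is October 7.
At the standard offset (UTC−11:00), 18:00 UTC − 11h = 07:00 Ardide District standard time.
The standard-time date in Ardide District, 11 October 2028, is outside the daylight-saving period (15 April – 7 October), so Ardide District is on standard time, UTC−11:00.
18:00 UTC − 11h = 07:00 Ardide District.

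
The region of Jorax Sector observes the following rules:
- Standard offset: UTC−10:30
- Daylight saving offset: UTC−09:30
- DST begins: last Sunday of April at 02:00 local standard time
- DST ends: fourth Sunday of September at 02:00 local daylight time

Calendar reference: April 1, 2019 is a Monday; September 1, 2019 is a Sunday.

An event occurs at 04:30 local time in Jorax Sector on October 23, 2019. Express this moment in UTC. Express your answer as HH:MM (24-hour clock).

15:00

1 April 2019 is a Monday, so Sundays fall on 7, 14, 21, 28; the last is April 28.
1 September 2019 is a Sunday, so the first Sunday is September 1 and the fourth is September 22.
October 23, 2019 does not fall between 28 April and 22 September, so daylight saving is not in effect and Jorax Sector is at UTC−10:30.
04:30 local + 10h30m = 15:00 UTC.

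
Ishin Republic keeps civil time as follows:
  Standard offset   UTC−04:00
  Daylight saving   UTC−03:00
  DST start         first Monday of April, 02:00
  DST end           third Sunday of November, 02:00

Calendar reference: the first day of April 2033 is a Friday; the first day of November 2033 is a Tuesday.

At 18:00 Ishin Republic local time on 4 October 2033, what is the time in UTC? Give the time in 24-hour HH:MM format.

1 April 2033 is a Friday, so the first Monday is April 4.
1 November 2033 is a Tuesday, so the first Sunday is November 6 and the third is November 20.
Daylight saving runs 4 April – 20 November; 4 October 2033 is inside that window, so Ishin Republic is at UTC−03:00.
18:00 local + 3h = 21:00 UTC.

21:00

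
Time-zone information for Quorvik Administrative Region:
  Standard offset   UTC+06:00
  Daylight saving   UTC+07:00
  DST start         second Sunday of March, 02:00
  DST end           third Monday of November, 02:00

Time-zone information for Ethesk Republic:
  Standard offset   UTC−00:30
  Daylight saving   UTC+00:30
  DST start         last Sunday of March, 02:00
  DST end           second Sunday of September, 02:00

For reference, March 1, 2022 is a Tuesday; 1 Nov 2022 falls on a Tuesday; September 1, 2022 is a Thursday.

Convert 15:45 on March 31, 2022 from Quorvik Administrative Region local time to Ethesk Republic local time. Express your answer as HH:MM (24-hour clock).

09:15

1 March 2022 is a Tuesday, so the first Sunday is March 6 and the second is March 13.
1 November 2022 is a Tuesday, so the first Monday is November 7 and the third is November 21.
March 31, 2022 falls between 13 March and 21 November, so daylight saving is in effect and Quorvik Administrative Region is at UTC+07:00.
15:45 Quorvik Administrative Region − 7h = 08:45 UTC.
1 March 2022 is a Tuesday, so Sundays fall on 6, 13, 20, 27; the last is March 27.
1 September 2022 is a Thursday, so the first Sunday is September 4 and the second is September 11.
At the standard offset (UTC−00:30), 08:45 UTC − 0h30m = 08:15 Ethesk Republic standard time.
Daylight saving runs 27 March – 11 September; the standard-time date in Ethesk Republic, March 31, 2022, is inside that window, so Ethesk Republic is at UTC+00:30.
08:45 UTC + 0h30m = 09:15 Ethesk Republic.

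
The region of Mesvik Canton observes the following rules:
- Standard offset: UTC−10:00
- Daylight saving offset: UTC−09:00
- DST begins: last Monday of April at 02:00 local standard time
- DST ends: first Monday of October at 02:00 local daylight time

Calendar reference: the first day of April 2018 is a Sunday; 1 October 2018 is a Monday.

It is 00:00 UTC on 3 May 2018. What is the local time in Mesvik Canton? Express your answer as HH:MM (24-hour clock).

1 April 2018 is a Sunday, so Mondays fall on 2, 9, 16, 23, 30; the last is April 30.
1 October 2018 is a Monday, so the first Monday is October 1.
At the standard offset (UTC−10:00), 00:00 UTC − 10h = 14:00 Mesvik Canton standard time (rolling into the previous day, 2 May 2018).
The standard-time date in Mesvik Canton, 2 May 2018, lies within the daylight-saving period (30 April – 1 October), so Mesvik Canton is on daylight time, UTC−09:00.
00:00 UTC − 9h = 15:00 local (rolling into the previous day, 2 May 2018).

15:00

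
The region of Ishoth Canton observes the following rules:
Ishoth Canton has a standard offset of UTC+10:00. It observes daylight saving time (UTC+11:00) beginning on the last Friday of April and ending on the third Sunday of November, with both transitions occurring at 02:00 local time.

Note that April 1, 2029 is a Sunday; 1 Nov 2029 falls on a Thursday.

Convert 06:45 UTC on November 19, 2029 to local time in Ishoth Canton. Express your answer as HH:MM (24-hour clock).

16:45

1 April 2029 is a Sunday, so Fridays fall on 6, 13, 20, 27; the last is April 27.
1 November 2029 is a Thursday, so the first Sunday is November 4 and the third is November 18.
At the standard offset (UTC+10:00), 06:45 UTC + 10h = 16:45 Ishoth Canton standard time.
The standard-time date in Ishoth Canton, November 19, 2029, is outside the daylight-saving period (27 April – 18 November), so Ishoth Canton is on standard time, UTC+10:00.
06:45 UTC + 10h = 16:45 local.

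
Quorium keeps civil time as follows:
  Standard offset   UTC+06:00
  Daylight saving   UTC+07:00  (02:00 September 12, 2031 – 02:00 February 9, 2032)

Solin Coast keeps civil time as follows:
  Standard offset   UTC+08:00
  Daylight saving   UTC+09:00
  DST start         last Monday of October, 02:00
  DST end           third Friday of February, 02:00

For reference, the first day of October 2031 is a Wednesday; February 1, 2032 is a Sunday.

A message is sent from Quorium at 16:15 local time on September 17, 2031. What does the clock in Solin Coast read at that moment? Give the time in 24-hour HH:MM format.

17:15

September 17, 2031 lies within the daylight-saving period (12 September 2031 – 9 February 2032), so Quorium is on daylight time, UTC+07:00.
16:15 Quorium − 7h = 09:15 UTC.
1 October 2031 is a Wednesday, so Mondays fall on 6, 13, 20, 27; the last is October 27.
1 February 2032 is a Sunday, so the first Friday is February 6 and the third is February 20.
At the standard offset (UTC+08:00), 09:15 UTC + 8h = 17:15 Solin Coast standard time.
The standard-time date in Solin Coast, September 17, 2031, does not fall between 27 October 2031 and 20 February 2032, so daylight saving is not in effect and Solin Coast is at UTC+08:00.
09:15 UTC + 8h = 17:15 Solin Coast.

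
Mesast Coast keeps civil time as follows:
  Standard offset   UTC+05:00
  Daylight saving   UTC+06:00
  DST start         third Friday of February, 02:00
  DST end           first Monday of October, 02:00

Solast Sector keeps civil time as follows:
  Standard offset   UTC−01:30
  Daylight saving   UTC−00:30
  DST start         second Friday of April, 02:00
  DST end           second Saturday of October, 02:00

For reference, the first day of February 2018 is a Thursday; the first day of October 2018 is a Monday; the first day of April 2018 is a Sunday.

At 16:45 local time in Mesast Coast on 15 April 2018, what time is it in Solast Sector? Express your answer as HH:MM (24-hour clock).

10:15

1 February 2018 is a Thursday, so the first Friday is February 2 and the third is February 16.
1 October 2018 is a Monday, so the first Monday is October 1.
Daylight saving runs 16 February – 1 October; 15 April 2018 is inside that window, so Mesast Coast is at UTC+06:00.
16:45 Mesast Coast − 6h = 10:45 UTC.
1 April 2018 is a Sunday, so the first Friday is April 6 and the second is April 13.
1 October 2018 is a Monday, so the first Saturday is October 6 and the second is October 13.
At the standard offset (UTC−01:30), 10:45 UTC − 1h30m = 09:15 Solast Sector standard time.
The standard-time date in Solast Sector, 15 April 2018, lies within the daylight-saving period (13 April – 13 October), so Solast Sector is on daylight time, UTC−00:30.
10:45 UTC − 0h30m = 10:15 Solast Sector.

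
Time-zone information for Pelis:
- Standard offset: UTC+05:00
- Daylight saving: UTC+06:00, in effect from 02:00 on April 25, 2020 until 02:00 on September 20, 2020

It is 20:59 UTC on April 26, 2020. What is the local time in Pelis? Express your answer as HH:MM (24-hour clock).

At the standard offset (UTC+05:00), 20:59 UTC + 5h = 01:59 Pelis standard time (rolling into the next day, 27 April 2020).
The standard-time date in Pelis, April 27, 2020, lies within the daylight-saving period (25 April – 20 September), so Pelis is on daylight time, UTC+06:00.
20:59 UTC + 6h = 02:59 local (rolling into the next day, 27 April 2020).

02:59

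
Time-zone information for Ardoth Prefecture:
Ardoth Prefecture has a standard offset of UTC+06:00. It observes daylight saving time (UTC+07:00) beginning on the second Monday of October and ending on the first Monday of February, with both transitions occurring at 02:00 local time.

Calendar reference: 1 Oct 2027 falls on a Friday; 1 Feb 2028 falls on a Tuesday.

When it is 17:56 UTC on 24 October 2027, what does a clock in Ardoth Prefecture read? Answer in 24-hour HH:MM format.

00:56

1 October 2027 is a Friday, so the first Monday is October 4 and the second is October 11.
1 February 2028 is a Tuesday, so the first Monday is February 7.
At the standard offset (UTC+06:00), 17:56 UTC + 6h = 23:56 Ardoth Prefecture standard time.
The standard-time date in Ardoth Prefecture, 24 October 2027, lies within the daylight-saving period (11 October 2027 – 7 February 2028), so Ardoth Prefecture is on daylight time, UTC+07:00.
17:56 UTC + 7h = 00:56 local (rolling into the next day, 25 October 2027).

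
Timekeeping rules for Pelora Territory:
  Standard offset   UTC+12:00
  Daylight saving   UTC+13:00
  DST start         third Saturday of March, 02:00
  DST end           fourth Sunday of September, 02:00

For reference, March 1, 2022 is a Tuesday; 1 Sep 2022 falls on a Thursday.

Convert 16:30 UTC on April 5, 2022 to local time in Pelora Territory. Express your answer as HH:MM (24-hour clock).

05:30

1 March 2022 is a Tuesday, so the first Saturday is March 5 and the third is March 19.
1 September 2022 is a Thursday, so the first Sunday is September 4 and the fourth is September 25.
At the standard offset (UTC+12:00), 16:30 UTC + 12h = 04:30 Pelora Territory standard time (rolling into the next day, 6 April 2022).
The standard-time date in Pelora Territory, April 6, 2022, lies within the daylight-saving period (19 March – 25 September), so Pelora Territory is on daylight time, UTC+13:00.
16:30 UTC + 13h = 05:30 local (rolling into the next day, 6 April 2022).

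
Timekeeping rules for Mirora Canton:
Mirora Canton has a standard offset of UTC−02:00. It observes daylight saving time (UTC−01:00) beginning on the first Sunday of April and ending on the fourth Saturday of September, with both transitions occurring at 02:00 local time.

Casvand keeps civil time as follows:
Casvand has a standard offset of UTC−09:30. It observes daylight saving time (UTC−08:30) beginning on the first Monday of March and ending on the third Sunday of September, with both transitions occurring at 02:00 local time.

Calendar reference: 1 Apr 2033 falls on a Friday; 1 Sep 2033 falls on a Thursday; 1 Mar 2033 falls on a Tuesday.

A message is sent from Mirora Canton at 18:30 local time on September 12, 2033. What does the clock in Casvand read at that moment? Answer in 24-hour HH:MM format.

1 April 2033 is a Friday, so the first Sunday is April 3.
1 September 2033 is a Thursday, so the first Saturday is September 3 and the fourth is September 24.
September 12, 2033 lies within the daylight-saving period (3 April – 24 September), so Mirora Canton is on daylight time, UTC−01:00.
18:30 Mirora Canton + 1h = 19:30 UTC.
1 March 2033 is a Tuesday, so the first Monday is March 7.
1 September 2033 is a Thursday, so the first Sunday is September 4 and the third is September 18.
At the standard offset (UTC−09:30), 19:30 UTC − 9h30m = 10:00 Casvand standard time.
The standard-time date in Casvand, September 12, 2033, lies within the daylight-saving period (7 March – 18 September), so Casvand is on daylight time, UTC−08:30.
19:30 UTC − 8h30m = 11:00 Casvand.

11:00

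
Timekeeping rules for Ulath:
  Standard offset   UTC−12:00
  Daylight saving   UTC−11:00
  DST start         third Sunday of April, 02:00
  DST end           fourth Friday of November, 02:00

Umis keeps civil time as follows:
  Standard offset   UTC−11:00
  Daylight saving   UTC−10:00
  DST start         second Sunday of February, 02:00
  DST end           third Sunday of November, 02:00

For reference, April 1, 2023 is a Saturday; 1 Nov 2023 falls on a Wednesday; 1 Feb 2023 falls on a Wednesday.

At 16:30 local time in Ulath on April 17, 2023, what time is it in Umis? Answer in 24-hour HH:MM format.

1 April 2023 is a Saturday, so the first Sunday is April 2 and the third is April 16.
1 November 2023 is a Wednesday, so the first Friday is November 3 and the fourth is November 24.
Daylight saving runs 16 April – 24 November; April 17, 2023 is inside that window, so Ulath is at UTC−11:00.
16:30 Ulath + 11h = 03:30 UTC (rolling into the next day, 18 April 2023).
1 February 2023 is a Wednesday, so the first Sunday is February 5 and the second is February 12.
1 November 2023 is a Wednesday, so the first Sunday is November 5 and the third is November 19.
At the standard offset (UTC−11:00), 03:30 UTC − 11h = 16:30 Umis standard time (rolling into the previous day, 17 April 2023).
The standard-time date in Umis, April 17, 2023, lies within the daylight-saving period (12 February – 19 November), so Umis is on daylight time, UTC−10:00.
03:30 UTC − 10h = 17:30 Umis (rolling into the previous day, 17 April 2023).

17:30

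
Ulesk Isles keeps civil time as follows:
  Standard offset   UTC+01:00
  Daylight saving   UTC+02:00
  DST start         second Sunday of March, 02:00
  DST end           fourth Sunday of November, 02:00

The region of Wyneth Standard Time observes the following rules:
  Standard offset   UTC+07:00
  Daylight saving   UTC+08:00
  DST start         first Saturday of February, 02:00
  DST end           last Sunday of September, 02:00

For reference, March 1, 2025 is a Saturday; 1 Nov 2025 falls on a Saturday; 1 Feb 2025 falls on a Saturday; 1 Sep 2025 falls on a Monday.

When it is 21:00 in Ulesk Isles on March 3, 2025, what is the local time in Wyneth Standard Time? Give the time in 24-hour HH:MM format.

1 March 2025 is a Saturday, so the first Sunday is March 2 and the second is March 9.
1 November 2025 is a Saturday, so the first Sunday is November 2 and the fourth is November 23.
Daylight saving runs 9 March – 23 November; March 3, 2025 is outside that window, so Ulesk Isles is on standard time at UTC+01:00.
21:00 Ulesk Isles − 1h = 20:00 UTC.
1 February 2025 is a Saturday, so the first Saturday is February 1.
1 September 2025 is a Monday, so Sundays fall on 7, 14, 21, 28; the last is September 28.
At the standard offset (UTC+07:00), 20:00 UTC + 7h = 03:00 Wyneth Standard Time standard time (rolling into the next day, 4 March 2025).
Daylight saving runs 1 February – 28 September; the standard-time date in Wyneth Standard Time, March 4, 2025, is inside that window, so Wyneth Standard Time is at UTC+08:00.
20:00 UTC + 8h = 04:00 Wyneth Standard Time (rolling into the next day, 4 March 2025).

04:00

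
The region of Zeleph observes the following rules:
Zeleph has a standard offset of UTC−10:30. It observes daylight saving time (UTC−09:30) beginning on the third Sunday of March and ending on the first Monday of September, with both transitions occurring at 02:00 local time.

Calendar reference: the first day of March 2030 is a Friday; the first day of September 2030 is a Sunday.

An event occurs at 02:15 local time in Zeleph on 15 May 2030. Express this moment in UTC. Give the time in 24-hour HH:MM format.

1 March 2030 is a Friday, so the first Sunday is March 3 and the third is March 17.
1 September 2030 is a Sunday, so the first Monday is September 2.
Daylight saving runs 17 March – 2 September; 15 May 2030 is inside that window, so Zeleph is at UTC−09:30.
02:15 local + 9h30m = 11:45 UTC.

11:45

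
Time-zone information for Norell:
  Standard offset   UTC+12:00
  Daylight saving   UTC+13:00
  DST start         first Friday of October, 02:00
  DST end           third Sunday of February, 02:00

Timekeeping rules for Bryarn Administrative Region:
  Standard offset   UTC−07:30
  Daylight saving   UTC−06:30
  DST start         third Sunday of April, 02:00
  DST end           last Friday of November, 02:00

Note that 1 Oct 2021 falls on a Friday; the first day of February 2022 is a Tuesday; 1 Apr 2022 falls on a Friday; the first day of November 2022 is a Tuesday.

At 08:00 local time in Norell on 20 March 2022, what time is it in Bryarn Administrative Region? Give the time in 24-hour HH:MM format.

1 October 2021 is a Friday, so the first Friday is October 1.
1 February 2022 is a Tuesday, so the first Sunday is February 6 and the third is February 20.
Daylight saving runs 1 October 2021 – 20 February 2022; 20 March 2022 is outside that window, so Norell is on standard time at UTC+12:00.
08:00 Norell − 12h = 20:00 UTC (rolling into the previous day, 19 March 2022).
1 April 2022 is a Friday, so the first Sunday is April 3 and the third is April 17.
1 November 2022 is a Tuesday, so Fridays fall on 4, 11, 18, 25; the last is November 25.
At the standard offset (UTC−07:30), 20:00 UTC − 7h30m = 12:30 Bryarn Administrative Region standard time.
Daylight saving runs 17 April – 25 November; the standard-time date in Bryarn Administrative Region, 19 March 2022, is outside that window, so Bryarn Administrative Region is on standard time at UTC−07:30.
20:00 UTC − 7h30m = 12:30 Bryarn Administrative Region.

12:30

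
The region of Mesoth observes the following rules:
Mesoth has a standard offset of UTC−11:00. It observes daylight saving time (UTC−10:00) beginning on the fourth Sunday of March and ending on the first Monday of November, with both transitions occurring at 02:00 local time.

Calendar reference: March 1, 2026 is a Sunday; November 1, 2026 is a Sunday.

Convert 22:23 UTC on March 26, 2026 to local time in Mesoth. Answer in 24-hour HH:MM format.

1 March 2026 is a Sunday, so the first Sunday is March 1 and the fourth is March 22.
1 November 2026 is a Sunday, so the first Monday is November 2.
At the standard offset (UTC−11:00), 22:23 UTC − 11h = 11:23 Mesoth standard time.
Daylight saving runs 22 March – 2 November; the standard-time date in Mesoth, March 26, 2026, is inside that window, so Mesoth is at UTC−10:00.
22:23 UTC − 10h = 12:23 local.

12:23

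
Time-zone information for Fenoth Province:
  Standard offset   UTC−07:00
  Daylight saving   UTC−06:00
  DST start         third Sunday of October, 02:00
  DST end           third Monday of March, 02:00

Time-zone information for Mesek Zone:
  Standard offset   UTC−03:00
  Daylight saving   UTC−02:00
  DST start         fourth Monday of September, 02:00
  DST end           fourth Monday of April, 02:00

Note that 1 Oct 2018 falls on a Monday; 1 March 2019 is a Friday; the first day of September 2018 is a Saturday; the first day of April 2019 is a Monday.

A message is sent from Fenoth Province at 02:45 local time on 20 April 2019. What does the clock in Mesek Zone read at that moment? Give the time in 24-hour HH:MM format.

07:45

1 October 2018 is a Monday, so the first Sunday is October 7 and the third is October 21.
1 March 2019 is a Friday, so the first Monday is March 4 and the third is March 18.
20 April 2019 does not fall between 21 October 2018 and 18 March 2019, so daylight saving is not in effect and Fenoth Province is at UTC−07:00.
02:45 Fenoth Province + 7h = 09:45 UTC.
1 September 2018 is a Saturday, so the first Monday is September 3 and the fourth is September 24.
1 April 2019 is a Monday, so the first Monday is April 1 and the fourth is April 22.
At the standard offset (UTC−03:00), 09:45 UTC − 3h = 06:45 Mesek Zone standard time.
The standard-time date in Mesek Zone, 20 April 2019, falls between 24 September 2018 and 22 April 2019, so daylight saving is in effect and Mesek Zone is at UTC−02:00.
09:45 UTC − 2h = 07:45 Mesek Zone.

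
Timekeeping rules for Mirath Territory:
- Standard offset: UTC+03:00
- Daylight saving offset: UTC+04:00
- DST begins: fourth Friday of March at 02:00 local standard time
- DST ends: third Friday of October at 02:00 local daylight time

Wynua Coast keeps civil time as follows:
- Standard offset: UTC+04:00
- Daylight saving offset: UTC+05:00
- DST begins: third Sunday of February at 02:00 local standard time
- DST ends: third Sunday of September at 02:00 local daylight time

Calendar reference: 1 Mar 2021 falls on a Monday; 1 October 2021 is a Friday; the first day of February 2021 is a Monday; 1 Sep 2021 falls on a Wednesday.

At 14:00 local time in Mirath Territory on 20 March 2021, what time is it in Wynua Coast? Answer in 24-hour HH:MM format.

16:00

1 March 2021 is a Monday, so the first Friday is March 5 and the fourth is March 26.
1 October 2021 is a Friday, so the first Friday is October 1 and the third is October 15.
20 March 2021 is outside the daylight-saving period (26 March – 15 October), so Mirath Territory is on standard time, UTC+03:00.
14:00 Mirath Territory − 3h = 11:00 UTC.
1 February 2021 is a Monday, so the first Sunday is February 7 and the third is February 21.
1 September 2021 is a Wednesday, so the first Sunday is September 5 and the third is September 19.
At the standard offset (UTC+04:00), 11:00 UTC + 4h = 15:00 Wynua Coast standard time.
The standard-time date in Wynua Coast, 20 March 2021, lies within the daylight-saving period (21 February – 19 September), so Wynua Coast is on daylight time, UTC+05:00.
11:00 UTC + 5h = 16:00 Wynua Coast.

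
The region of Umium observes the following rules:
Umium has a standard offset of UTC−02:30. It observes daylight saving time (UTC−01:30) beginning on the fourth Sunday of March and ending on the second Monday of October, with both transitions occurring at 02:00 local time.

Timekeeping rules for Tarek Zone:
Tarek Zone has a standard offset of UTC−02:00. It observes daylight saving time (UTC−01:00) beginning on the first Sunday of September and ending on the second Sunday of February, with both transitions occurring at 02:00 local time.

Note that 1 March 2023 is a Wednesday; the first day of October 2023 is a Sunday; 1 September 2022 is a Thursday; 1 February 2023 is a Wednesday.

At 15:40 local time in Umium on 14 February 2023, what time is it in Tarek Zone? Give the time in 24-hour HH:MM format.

1 March 2023 is a Wednesday, so the first Sunday is March 5 and the fourth is March 26.
1 October 2023 is a Sunday, so the first Monday is October 2 and the second is October 9.
Daylight saving runs 26 March – 9 October; 14 February 2023 is outside that window, so Umium is on standard time at UTC−02:30.
15:40 Umium + 2h30m = 18:10 UTC.
1 September 2022 is a Thursday, so the first Sunday is September 4.
1 February 2023 is a Wednesday, so the first Sunday is February 5 and the second is February 12.
At the standard offset (UTC−02:00), 18:10 UTC − 2h = 16:10 Tarek Zone standard time.
The standard-time date in Tarek Zone, 14 February 2023, does not fall between 4 September 2022 and 12 February 2023, so daylight saving is not in effect and Tarek Zone is at UTC−02:00.
18:10 UTC − 2h = 16:10 Tarek Zone.

16:10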